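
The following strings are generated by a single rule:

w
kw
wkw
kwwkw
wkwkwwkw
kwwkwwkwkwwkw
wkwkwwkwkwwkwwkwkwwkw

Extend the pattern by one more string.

From term 3 onward, concatenate the second-to-last term with the last: w·kw = wkw, kw·wkw = kwwkw, …
So term 8 is kwwkwwkwkwwkw·wkwkwwkwkwwkwwkwkwwkw.

kwwkwwkwkwwkwwkwkwwkwkwwkwwkwkwwkw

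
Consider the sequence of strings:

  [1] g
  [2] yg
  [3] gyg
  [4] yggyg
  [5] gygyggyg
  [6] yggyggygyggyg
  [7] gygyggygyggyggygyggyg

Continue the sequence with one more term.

yggyggygyggyggygyggygyggyggygyggyg

This is a Fibonacci-style word recurrence s(k) = s(k−2)·s(k−1): e.g. g·yg = gyg.
Continuing: yggyggygyggyg · gygyggygyggyggygyggyg gives term 8.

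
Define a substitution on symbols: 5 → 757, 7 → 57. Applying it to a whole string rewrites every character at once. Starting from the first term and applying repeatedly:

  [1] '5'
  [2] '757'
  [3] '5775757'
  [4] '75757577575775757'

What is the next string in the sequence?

Applying the rule to each of the 17 symbols of 75757577575775757 gives the pieces 57 757 57 757 57 757 57 57 757 57 757 57 57 757 57 757 57, which concatenate to the answer.

57757577575775757577575775757577575775757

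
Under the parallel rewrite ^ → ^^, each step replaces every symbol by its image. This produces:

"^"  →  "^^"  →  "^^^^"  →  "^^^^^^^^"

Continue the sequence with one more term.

Expanding ^^^^^^^^: ^→^^, ^→^^, ^→^^, ^→^^, ^→^^, ^→^^, ^→^^, ^→^^. Concatenated: ^^ ^^ ^^ ^^ ^^ ^^ ^^ ^^.

^^^^^^^^^^^^^^^^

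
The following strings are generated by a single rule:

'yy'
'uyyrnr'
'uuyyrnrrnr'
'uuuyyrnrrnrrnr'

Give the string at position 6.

s(k+1) = u·s(k)·rnr, so each term gains u as a prefix and rnr as a suffix.
From uuuyyrnrrnrrnr, 2 further steps: uuuyyrnrrnrrnr → uuuuyyrnrrnrrnrrnr → (answer).

uuuuuyyrnrrnrrnrrnrrnr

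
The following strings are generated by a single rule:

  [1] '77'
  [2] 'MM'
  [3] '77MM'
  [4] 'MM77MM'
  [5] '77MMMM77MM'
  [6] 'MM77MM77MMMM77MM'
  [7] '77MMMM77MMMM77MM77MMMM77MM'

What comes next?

This is a Fibonacci-style word recurrence s(k) = s(k−2)·s(k−1): e.g. 77·MM = 77MM.
Continuing: MM77MM77MMMM77MM · 77MMMM77MMMM77MM77MMMM77MM gives term 8.

MM77MM77MMMM77MM77MMMM77MMMM77MM77MMMM77MM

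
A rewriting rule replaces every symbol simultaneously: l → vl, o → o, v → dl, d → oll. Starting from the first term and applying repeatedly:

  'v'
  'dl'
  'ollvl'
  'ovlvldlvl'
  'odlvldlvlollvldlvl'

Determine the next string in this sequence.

Rewriting the 18 symbols of odlvldlvlollvldlvl one by one yields o oll vl dl vl oll vl dl vl o vl vl dl vl oll vl dl vl; concatenated:

oollvldlvlollvldlvlovlvldlvlollvldlvl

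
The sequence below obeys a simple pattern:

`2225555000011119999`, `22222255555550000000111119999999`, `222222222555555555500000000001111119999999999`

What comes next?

Reading off run lengths: 2 runs 3, 6, 9; 5 runs 4, 7, 10; 0 runs 4, 7, 10; 1 runs 4, 5, 6; 9 runs 4, 7, 10 — each is linear in n (n = 1, 2, …).
At n = 4 the blocks have lengths 12, 13, 13, 7, 13.

2222222222225555555555555000000000000011111119999999999999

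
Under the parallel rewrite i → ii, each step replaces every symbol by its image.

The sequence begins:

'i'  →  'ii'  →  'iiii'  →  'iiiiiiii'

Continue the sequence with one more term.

iiiiiiiiiiiiiiii

Rewriting each symbol of iiiiiiii: i→ii, i→ii, i→ii, i→ii, i→ii, i→ii, i→ii, i→ii, which concatenates to ii ii ii ii ii ii ii ii.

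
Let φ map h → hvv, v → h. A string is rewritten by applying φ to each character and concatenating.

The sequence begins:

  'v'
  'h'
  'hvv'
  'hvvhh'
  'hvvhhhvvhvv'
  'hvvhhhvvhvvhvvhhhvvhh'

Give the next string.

φ(hvvhhhvvhvvhvvhhhvvhh) expands symbol-by-symbol to hvv h h hvv hvv hvv h h hvv h h hvv h h hvv hvv hvv h h hvv hvv; joining the 21 pieces gives the next term.

hvvhhhvvhvvhvvhhhvvhhhvvhhhvvhvvhvvhhhvvhvv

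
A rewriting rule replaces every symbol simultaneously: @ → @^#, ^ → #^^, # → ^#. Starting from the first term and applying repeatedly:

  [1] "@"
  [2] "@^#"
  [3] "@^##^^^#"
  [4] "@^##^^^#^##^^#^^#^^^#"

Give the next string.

Replace each of the 21 characters of @^##^^^#^##^^#^^#^^^# in place — @^# #^^ ^# ^# #^^ #^^ #^^ ^# #^^ ^# ^# #^^ #^^ ^# #^^ #^^ ^# #^^ #^^ #^^ ^# — and concatenate.

@^##^^^#^##^^#^^#^^^##^^^#^##^^#^^^##^^#^^^##^^#^^#^^^#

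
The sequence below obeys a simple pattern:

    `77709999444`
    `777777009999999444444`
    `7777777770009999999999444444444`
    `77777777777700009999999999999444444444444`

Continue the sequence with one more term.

Term n consists of 3n 7's, followed by n 0's, followed by 3n+1 9's, followed by 3n 4's (n = 1, 2, …).
For the next term, n = 5, so the run lengths are 15, 5, 16, 15.

777777777777777000009999999999999999444444444444444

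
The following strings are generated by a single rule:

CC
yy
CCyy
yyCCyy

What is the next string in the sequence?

CCyyyyCCyy

From term 3 onward, concatenate the second-to-last term with the last: CC·yy = CCyy, yy·CCyy = yyCCyy, …
So term 5 is CCyy·yyCCyy.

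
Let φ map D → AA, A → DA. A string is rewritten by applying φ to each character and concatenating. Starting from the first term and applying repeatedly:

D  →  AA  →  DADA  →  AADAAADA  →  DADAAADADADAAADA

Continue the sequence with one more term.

AADAAADADADAAADAAADAAADADADAAADA

φ(DADAAADADADAAADA) expands symbol-by-symbol to AA DA AA DA DA DA AA DA AA DA AA DA DA DA AA DA; joining the 16 pieces gives the next term.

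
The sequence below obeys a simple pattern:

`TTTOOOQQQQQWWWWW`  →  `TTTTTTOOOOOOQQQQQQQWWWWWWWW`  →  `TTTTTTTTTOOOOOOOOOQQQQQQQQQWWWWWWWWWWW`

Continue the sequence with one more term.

Term n consists of 3n T's, followed by 3n O's, followed by 2n+3 Q's, followed by 3n+2 W's (n = 1, 2, …).
Setting n = 4 gives 12, 12, 11, 14 characters in each block.

TTTTTTTTTTTTOOOOOOOOOOOOQQQQQQQQQQQWWWWWWWWWWWWWW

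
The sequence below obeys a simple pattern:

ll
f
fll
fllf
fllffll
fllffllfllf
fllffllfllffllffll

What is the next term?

This is a Fibonacci-style word recurrence s(k) = s(k−1)·s(k−2): e.g. f·ll = fll.
So term 8 is fllffllfllffllffll·fllffllfllf.

fllffllfllffllffllfllffllfllf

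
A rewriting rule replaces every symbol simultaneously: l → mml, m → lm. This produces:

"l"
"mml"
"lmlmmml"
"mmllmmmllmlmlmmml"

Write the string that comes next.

Rewriting the 17 symbols of mmllmmmllmlmlmmml one by one yields lm lm mml mml lm lm lm mml mml lm mml lm mml lm lm lm mml; concatenated:

lmlmmmlmmllmlmlmmmlmmllmmmllmmmllmlmlmmml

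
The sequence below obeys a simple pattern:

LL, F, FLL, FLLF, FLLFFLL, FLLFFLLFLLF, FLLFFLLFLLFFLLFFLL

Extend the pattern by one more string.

From term 3 onward, concatenate the last term with the second-to-last: F·LL = FLL, FLL·F = FLLF, …
Continuing: FLLFFLLFLLFFLLFFLL · FLLFFLLFLLF gives term 8.

FLLFFLLFLLFFLLFFLLFLLFFLLFLLF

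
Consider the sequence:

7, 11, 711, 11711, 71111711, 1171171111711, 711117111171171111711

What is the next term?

Each term (from the third on) is the two preceding terms concatenated in order: term 3 = 7·11 = 711.
The next term joins 1171171111711 and 711117111171171111711.

1171171111711711117111171171111711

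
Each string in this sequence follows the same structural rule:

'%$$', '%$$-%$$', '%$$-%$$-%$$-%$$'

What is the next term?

%$$-%$$-%$$-%$$-%$$-%$$-%$$-%$$

Each string is two copies of the previous one joined by '-'.
One more doubling of %$$-%$$-%$$-%$$ gives the answer.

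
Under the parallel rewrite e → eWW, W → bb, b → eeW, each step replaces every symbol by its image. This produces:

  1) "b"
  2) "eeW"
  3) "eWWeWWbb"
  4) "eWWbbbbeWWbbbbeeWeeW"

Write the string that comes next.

eWWbbbbeeWeeWeeWeeWeWWbbbbeeWeeWeeWeeWeWWeWWbbeWWeWWbb

Applying the rule to each of the 20 symbols of eWWbbbbeWWbbbbeeWeeW gives the pieces eWW bb bb eeW eeW eeW eeW eWW bb bb eeW eeW eeW eeW eWW eWW bb eWW eWW bb, which concatenate to the answer.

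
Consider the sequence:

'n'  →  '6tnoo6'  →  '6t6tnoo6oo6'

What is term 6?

s(k+1) = 6t·s(k)·oo6, so each term gains 6t as a prefix and oo6 as a suffix.
From 6t6tnoo6oo6, 3 further steps: 6t6tnoo6oo6 → 6t6t6tnoo6oo6oo6 → 6t6t6t6tnoo6oo6oo6oo6 → (answer).

6t6t6t6t6tnoo6oo6oo6oo6oo6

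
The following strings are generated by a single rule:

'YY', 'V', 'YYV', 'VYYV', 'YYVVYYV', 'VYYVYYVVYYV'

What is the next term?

Each term (from the third on) is the two preceding terms concatenated in order: term 3 = YY·V = YYV.
Continuing: YYVVYYV · VYYVYYVVYYV gives term 7.

YYVVYYVVYYVYYVVYYV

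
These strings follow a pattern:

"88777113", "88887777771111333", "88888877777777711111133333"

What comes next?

Reading off run lengths: 8 runs 2, 4, 6; 7 runs 3, 6, 9; 1 runs 2, 4, 6; 3 runs 1, 3, 5 — each is linear in n (n = 1, 2, …).
For the next term, n = 4, so the run lengths are 8, 12, 8, 7.

88888888777777777777111111113333333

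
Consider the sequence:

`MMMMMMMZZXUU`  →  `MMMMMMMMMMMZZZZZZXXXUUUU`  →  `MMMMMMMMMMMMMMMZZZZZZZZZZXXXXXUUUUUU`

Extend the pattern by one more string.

The n-th term is 4n+3 M's then 4n-2 Z's then 2n-1 X's then 2n U's (n = 1, 2, …).
At n = 4 the blocks have lengths 19, 14, 7, 8.

MMMMMMMMMMMMMMMMMMMZZZZZZZZZZZZZZXXXXXXXUUUUUUUU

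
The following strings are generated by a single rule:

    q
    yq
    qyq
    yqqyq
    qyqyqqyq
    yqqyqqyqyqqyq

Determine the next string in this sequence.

qyqyqqyqyqqyqqyqyqqyq

Each term (from the third on) is the two preceding terms concatenated in order: term 3 = q·yq = qyq.
The next term joins qyqyqqyq and yqqyqqyqyqqyq.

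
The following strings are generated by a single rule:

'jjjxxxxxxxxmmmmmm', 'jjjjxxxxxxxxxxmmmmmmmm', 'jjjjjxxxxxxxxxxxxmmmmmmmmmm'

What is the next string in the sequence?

Each string has the form j^{n} x^{2n+2} m^{2n}, where the shown terms are n = 3, 4, 5.
For the next term, n = 6, so the run lengths are 6, 14, 12.

jjjjjjxxxxxxxxxxxxxxmmmmmmmmmmmm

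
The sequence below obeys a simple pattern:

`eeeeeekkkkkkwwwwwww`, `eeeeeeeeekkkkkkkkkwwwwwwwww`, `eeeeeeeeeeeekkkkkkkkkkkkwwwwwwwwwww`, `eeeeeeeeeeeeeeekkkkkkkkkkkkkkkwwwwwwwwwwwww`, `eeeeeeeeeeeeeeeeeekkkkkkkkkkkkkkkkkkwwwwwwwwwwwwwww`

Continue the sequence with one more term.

Reading off run lengths: e runs 6, 9, 12, 15, 18; k runs 6, 9, 12, 15, 18; w runs 7, 9, 11, 13, 15 — each is linear in n, where the shown terms are n = 2, 3, 4, 5, 6.
Setting n = 7 gives 21, 21, 17 characters in each block.

eeeeeeeeeeeeeeeeeeeeekkkkkkkkkkkkkkkkkkkkkwwwwwwwwwwwwwwwww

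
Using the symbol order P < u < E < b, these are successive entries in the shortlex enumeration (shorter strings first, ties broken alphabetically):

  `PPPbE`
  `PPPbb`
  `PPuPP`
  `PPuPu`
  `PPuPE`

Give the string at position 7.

PPuuP

Advancing 2 positions from PPuPE through PPuPE → PPuPb reaches term 7.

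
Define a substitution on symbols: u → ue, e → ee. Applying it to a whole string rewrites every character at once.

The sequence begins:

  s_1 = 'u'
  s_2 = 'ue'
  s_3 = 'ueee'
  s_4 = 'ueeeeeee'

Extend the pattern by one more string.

Rewriting each symbol of ueeeeeee: u→ue, e→ee, e→ee, e→ee, e→ee, e→ee, e→ee, e→ee, which concatenates to ue ee ee ee ee ee ee ee.

ueeeeeeeeeeeeeee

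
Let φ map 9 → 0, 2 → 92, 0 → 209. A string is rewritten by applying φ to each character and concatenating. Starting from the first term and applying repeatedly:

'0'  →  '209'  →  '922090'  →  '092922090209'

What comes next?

209092092922090209922090

Apply φ to 092922090209 symbol by symbol: 0→209, 9→0, 2→92, 9→0, 2→92, 2→92, 0→209, 9→0, 0→209, 2→92, 0→209, 9→0; joined: 209 0 92 0 92 92 209 0 209 92 209 0.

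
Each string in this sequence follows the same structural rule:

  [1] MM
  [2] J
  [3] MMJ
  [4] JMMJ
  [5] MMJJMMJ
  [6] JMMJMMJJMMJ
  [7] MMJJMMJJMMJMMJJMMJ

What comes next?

Each term (from the third on) is the two preceding terms concatenated in order: term 3 = MM·J = MMJ.
The next term joins JMMJMMJJMMJ and MMJJMMJJMMJMMJJMMJ.

JMMJMMJJMMJMMJJMMJJMMJMMJJMMJ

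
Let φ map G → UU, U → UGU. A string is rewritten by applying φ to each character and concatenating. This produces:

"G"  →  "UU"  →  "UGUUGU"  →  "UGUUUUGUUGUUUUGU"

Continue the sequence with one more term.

UGUUUUGUUGUUGUUGUUUUGUUGUUUUGUUGUUGUUGUUUUGU

φ(UGUUUUGUUGUUUUGU) expands symbol-by-symbol to UGU UU UGU UGU UGU UGU UU UGU UGU UU UGU UGU UGU UGU UU UGU; joining the 16 pieces gives the next term.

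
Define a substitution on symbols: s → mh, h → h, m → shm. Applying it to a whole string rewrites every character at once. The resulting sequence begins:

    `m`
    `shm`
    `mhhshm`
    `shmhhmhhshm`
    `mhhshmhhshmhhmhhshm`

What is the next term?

Rewriting the 19 symbols of mhhshmhhshmhhmhhshm one by one yields shm h h mh h shm h h mh h shm h h shm h h mh h shm; concatenated:

shmhhmhhshmhhmhhshmhhshmhhmhhshm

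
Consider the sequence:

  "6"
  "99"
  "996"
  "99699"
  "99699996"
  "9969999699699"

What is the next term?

From term 3 onward, concatenate the last term with the second-to-last: 99·6 = 996, 996·99 = 99699, …
So term 7 is 9969999699699·99699996.

996999969969999699996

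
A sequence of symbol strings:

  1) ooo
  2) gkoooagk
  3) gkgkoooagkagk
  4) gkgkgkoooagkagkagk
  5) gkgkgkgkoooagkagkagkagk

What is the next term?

Each term wraps the previous one in gk on the left and agk on the right.
One more step from gkgkgkgkoooagkagkagkagk gives the answer.

gkgkgkgkgkoooagkagkagkagkagk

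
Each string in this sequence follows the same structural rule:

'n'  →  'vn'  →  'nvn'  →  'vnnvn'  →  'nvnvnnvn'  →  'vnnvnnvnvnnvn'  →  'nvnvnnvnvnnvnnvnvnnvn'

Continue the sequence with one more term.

Each term (from the third on) is the two preceding terms concatenated in order: term 3 = n·vn = nvn.
So term 8 is vnnvnnvnvnnvn·nvnvnnvnvnnvnnvnvnnvn.

vnnvnnvnvnnvnnvnvnnvnvnnvnnvnvnnvn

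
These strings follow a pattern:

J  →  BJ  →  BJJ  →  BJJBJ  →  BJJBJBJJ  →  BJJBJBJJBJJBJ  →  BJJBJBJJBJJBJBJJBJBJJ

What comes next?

BJJBJBJJBJJBJBJJBJBJJBJJBJBJJBJJBJ

From term 3 onward, concatenate the last term with the second-to-last: BJ·J = BJJ, BJJ·BJ = BJJBJ, …
The next term joins BJJBJBJJBJJBJBJJBJBJJ and BJJBJBJJBJJBJ.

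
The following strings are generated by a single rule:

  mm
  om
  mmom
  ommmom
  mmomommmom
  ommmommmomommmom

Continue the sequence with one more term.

Each term (from the third on) is the two preceding terms concatenated in order: term 3 = mm·om = mmom.
The next term joins mmomommmom and ommmommmomommmom.

mmomommmomommmommmomommmom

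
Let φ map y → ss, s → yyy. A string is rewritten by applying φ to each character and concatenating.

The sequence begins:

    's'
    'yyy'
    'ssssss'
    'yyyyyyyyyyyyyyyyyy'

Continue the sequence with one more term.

Rewriting the 18 symbols of yyyyyyyyyyyyyyyyyy one by one yields ss ss ss ss ss ss ss ss ss ss ss ss ss ss ss ss ss ss; concatenated:

ssssssssssssssssssssssssssssssssssss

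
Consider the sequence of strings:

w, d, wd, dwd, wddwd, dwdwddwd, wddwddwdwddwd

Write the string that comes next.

Each term (from the third on) is the two preceding terms concatenated in order: term 3 = w·d = wd.
The next term joins dwdwddwd and wddwddwdwddwd.

dwdwddwdwddwddwdwddwd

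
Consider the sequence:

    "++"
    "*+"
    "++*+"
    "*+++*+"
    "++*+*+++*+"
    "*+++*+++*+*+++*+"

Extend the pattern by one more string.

++*+*+++*+*+++*+++*+*+++*+

From term 3 onward, concatenate the second-to-last term with the last: ++·*+ = ++*+, *+·++*+ = *+++*+, …
Continuing: ++*+*+++*+ · *+++*+++*+*+++*+ gives term 7.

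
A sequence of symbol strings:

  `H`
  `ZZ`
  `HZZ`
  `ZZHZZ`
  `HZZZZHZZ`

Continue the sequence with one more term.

Each term (from the third on) is the two preceding terms concatenated in order: term 3 = H·ZZ = HZZ.
Continuing: ZZHZZ · HZZZZHZZ gives term 6.

ZZHZZHZZZZHZZ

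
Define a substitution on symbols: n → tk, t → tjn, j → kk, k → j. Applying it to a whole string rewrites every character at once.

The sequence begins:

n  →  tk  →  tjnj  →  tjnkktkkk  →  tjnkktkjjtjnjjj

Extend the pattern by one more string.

tjnkktkjjtjnjkkkktjnkktkkkkkkk

φ(tjnkktkjjtjnjjj) expands symbol-by-symbol to tjn kk tk j j tjn j kk kk tjn kk tk kk kk kk; joining the 15 pieces gives the next term.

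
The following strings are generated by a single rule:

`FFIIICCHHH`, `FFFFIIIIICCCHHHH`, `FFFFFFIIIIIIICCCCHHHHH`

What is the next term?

FFFFFFFFIIIIIIIIICCCCCHHHHHH

Each string has the form F^{2n} I^{2n+1} C^{n+1} H^{n+2} (n = 1, 2, …).
For the next term, n = 4, so the run lengths are 8, 9, 5, 6.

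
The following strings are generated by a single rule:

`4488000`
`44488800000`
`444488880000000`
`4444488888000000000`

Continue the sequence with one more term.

44444488888800000000000

Reading off run lengths: 4 runs 2, 3, 4, 5; 8 runs 2, 3, 4, 5; 0 runs 3, 5, 7, 9 — each is linear in n, where the shown terms are n = 2, 3, 4, 5.
Setting n = 6 gives 6, 6, 11 characters in each block.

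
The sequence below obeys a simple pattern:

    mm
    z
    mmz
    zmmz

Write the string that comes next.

This is a Fibonacci-style word recurrence s(k) = s(k−2)·s(k−1): e.g. mm·z = mmz.
So term 5 is mmz·zmmz.

mmzzmmz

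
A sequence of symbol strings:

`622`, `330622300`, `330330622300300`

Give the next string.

s(k+1) = 330·s(k)·300, so each term gains 330 as a prefix and 300 as a suffix.
So the next term is 330·330330622300300·300.

330330330622300300300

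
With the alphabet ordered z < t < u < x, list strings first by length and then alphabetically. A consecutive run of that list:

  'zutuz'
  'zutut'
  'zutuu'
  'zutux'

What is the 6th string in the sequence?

zutxt

Advancing 2 positions from zutux through zutux → zutxz reaches term 6.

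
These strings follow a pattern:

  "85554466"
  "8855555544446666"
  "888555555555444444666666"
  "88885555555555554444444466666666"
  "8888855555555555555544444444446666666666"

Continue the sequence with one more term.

Reading off run lengths: 8 runs 1, 2, 3, 4, 5; 5 runs 3, 6, 9, 12, 15; 4 runs 2, 4, 6, 8, 10; 6 runs 2, 4, 6, 8, 10 — each is linear in n (n = 1, 2, …).
Setting n = 6 gives 6, 18, 12, 12 characters in each block.

888888555555555555555555444444444444666666666666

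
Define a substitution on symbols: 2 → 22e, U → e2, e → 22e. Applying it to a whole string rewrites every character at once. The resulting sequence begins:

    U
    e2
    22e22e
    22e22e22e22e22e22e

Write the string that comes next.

22e22e22e22e22e22e22e22e22e22e22e22e22e22e22e22e22e22e

Replace each of the 18 characters of 22e22e22e22e22e22e in place — 22e 22e 22e 22e 22e 22e 22e 22e 22e 22e 22e 22e 22e 22e 22e 22e 22e 22e — and concatenate.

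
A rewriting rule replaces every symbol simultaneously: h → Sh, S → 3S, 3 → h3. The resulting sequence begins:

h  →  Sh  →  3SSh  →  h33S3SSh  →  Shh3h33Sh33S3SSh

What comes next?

Applying the rule to each of the 16 symbols of Shh3h33Sh33S3SSh gives the pieces 3S Sh Sh h3 Sh h3 h3 3S Sh h3 h3 3S h3 3S 3S Sh, which concatenate to the answer.

3SShShh3Shh3h33SShh3h33Sh33S3SSh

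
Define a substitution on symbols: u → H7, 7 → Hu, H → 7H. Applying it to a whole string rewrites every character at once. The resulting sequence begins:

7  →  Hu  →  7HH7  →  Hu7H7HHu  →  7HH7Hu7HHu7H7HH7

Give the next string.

Rewriting the 16 symbols of 7HH7Hu7HHu7H7HH7 one by one yields Hu 7H 7H Hu 7H H7 Hu 7H 7H H7 Hu 7H Hu 7H 7H Hu; concatenated:

Hu7H7HHu7HH7Hu7H7HH7Hu7HHu7H7HHu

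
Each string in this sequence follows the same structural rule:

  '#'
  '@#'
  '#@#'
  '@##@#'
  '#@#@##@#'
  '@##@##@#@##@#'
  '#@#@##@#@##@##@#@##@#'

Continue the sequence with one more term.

From term 3 onward, concatenate the second-to-last term with the last: #·@# = #@#, @#·#@# = @##@#, …
The next term joins @##@##@#@##@# and #@#@##@#@##@##@#@##@#.

@##@##@#@##@##@#@##@#@##@##@#@##@#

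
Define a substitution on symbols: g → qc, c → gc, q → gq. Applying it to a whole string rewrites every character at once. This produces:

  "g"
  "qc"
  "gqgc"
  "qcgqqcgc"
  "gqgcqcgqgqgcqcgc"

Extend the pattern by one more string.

Rewriting the 16 symbols of gqgcqcgqgqgcqcgc one by one yields qc gq qc gc gq gc qc gq qc gq qc gc gq gc qc gc; concatenated:

qcgqqcgcgqgcqcgqqcgqqcgcgqgcqcgc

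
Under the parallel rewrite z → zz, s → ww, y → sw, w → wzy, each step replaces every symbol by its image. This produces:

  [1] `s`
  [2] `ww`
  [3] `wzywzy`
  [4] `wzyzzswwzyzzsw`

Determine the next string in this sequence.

φ(wzyzzswwzyzzsw) expands symbol-by-symbol to wzy zz sw zz zz ww wzy wzy zz sw zz zz ww wzy; joining the 14 pieces gives the next term.

wzyzzswzzzzwwwzywzyzzswzzzzwwwzy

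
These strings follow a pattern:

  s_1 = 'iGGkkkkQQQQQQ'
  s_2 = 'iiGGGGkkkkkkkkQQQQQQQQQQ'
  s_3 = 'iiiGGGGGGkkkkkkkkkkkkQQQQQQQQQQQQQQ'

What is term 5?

Reading off run lengths: i runs 1, 2, 3; G runs 2, 4, 6; k runs 4, 8, 12; Q runs 6, 10, 14 — each is linear in n (n = 1, 2, …).
Setting n = 5 gives 5, 10, 20, 22 characters in each block.

iiiiiGGGGGGGGGGkkkkkkkkkkkkkkkkkkkkQQQQQQQQQQQQQQQQQQQQQQ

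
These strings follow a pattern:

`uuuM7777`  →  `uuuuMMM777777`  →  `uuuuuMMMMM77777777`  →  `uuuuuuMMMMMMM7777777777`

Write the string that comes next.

uuuuuuuMMMMMMMMM777777777777

Each string has the form u^{n+2} M^{2n-1} 7^{2n+2} (n = 1, 2, …).
For the next term, n = 5, so the run lengths are 7, 9, 12.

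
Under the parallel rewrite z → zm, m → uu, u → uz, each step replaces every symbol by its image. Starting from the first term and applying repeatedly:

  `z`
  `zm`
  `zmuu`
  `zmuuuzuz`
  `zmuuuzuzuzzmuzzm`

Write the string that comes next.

φ(zmuuuzuzuzzmuzzm) expands symbol-by-symbol to zm uu uz uz uz zm uz zm uz zm zm uu uz zm zm uu; joining the 16 pieces gives the next term.

zmuuuzuzuzzmuzzmuzzmzmuuuzzmzmuu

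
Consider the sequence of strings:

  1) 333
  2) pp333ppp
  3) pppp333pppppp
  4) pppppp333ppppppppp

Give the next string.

s(k+1) = pp·s(k)·ppp, so each term gains pp as a prefix and ppp as a suffix.
One more step from pppppp333ppppppppp gives the answer.

pppppppp333pppppppppppp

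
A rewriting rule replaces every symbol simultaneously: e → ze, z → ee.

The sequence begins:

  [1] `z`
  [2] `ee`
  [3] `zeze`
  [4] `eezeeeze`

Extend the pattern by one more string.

Expanding eezeeeze: e→ze, e→ze, z→ee, e→ze, e→ze, e→ze, z→ee, e→ze. Concatenated: ze ze ee ze ze ze ee ze.

zezeeezezezeeeze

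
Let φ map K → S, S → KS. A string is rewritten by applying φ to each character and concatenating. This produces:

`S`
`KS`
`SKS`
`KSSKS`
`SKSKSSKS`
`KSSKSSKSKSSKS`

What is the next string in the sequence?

φ(KSSKSSKSKSSKS) expands symbol-by-symbol to S KS KS S KS KS S KS S KS KS S KS; joining the 13 pieces gives the next term.

SKSKSSKSKSSKSSKSKSSKS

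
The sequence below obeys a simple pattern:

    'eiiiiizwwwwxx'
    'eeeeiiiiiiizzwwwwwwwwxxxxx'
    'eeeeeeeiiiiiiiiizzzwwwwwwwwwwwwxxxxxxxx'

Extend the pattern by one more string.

eeeeeeeeeeiiiiiiiiiiizzzzwwwwwwwwwwwwwwwwxxxxxxxxxxx

Reading off run lengths: e runs 1, 4, 7; i runs 5, 7, 9; z runs 1, 2, 3; w runs 4, 8, 12; x runs 2, 5, 8 — each is linear in n (n = 1, 2, …).
For the next term, n = 4, so the run lengths are 10, 11, 4, 16, 11.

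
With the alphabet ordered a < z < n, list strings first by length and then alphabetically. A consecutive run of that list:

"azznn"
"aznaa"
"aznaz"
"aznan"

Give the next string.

Find the rightmost character of aznan below n, bump it to the next letter, and reset everything to its right to a.

aznza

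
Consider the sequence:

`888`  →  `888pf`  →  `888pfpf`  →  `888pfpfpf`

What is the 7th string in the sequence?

888pfpfpfpfpfpf

Every step adds pf to the end: s(k+1) = s(k)·pf.
From 888pfpfpf, 3 further steps: 888pfpfpf → 888pfpfpfpf → 888pfpfpfpfpf → (answer).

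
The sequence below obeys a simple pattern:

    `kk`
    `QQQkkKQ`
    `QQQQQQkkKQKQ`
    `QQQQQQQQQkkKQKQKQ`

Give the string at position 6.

Each term wraps the previous one in QQQ on the left and KQ on the right.
From QQQQQQQQQkkKQKQKQ, 2 further steps: QQQQQQQQQkkKQKQKQ → QQQQQQQQQQQQkkKQKQKQKQ → (answer).

QQQQQQQQQQQQQQQkkKQKQKQKQKQ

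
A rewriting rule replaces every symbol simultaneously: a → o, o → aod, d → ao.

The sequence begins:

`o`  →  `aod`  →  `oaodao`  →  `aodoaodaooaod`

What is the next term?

Rewriting the 13 symbols of aodoaodaooaod one by one yields o aod ao aod o aod ao o aod aod o aod ao; concatenated:

oaodaoaodoaodaooaodaodoaodao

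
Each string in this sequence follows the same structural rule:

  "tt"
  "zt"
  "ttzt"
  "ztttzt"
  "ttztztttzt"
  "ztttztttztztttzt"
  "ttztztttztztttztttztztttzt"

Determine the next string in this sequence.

Each term (from the third on) is the two preceding terms concatenated in order: term 3 = tt·zt = ttzt.
So term 8 is ztttztttztztttzt·ttztztttztztttztttztztttzt.

ztttztttztztttztttztztttztztttztttztztttzt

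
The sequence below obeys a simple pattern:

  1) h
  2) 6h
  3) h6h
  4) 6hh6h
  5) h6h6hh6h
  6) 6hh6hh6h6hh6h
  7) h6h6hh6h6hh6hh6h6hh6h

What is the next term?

6hh6hh6h6hh6hh6h6hh6h6hh6hh6h6hh6h

From term 3 onward, concatenate the second-to-last term with the last: h·6h = h6h, 6h·h6h = 6hh6h, …
The next term joins 6hh6hh6h6hh6h and h6h6hh6h6hh6hh6h6hh6h.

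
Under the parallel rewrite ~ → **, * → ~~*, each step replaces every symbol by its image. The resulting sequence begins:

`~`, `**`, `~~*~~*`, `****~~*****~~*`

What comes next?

φ(****~~*****~~*) expands symbol-by-symbol to ~~* ~~* ~~* ~~* ** ** ~~* ~~* ~~* ~~* ~~* ** ** ~~*; joining the 14 pieces gives the next term.

~~*~~*~~*~~*****~~*~~*~~*~~*~~*****~~*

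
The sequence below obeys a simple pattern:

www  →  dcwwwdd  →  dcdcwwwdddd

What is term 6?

s(k+1) = dc·s(k)·dd, so each term gains dc as a prefix and dd as a suffix.
From dcdcwwwdddd, 3 further steps: dcdcwwwdddd → dcdcdcwwwdddddd → dcdcdcdcwwwdddddddd → (answer).

dcdcdcdcdcwwwdddddddddd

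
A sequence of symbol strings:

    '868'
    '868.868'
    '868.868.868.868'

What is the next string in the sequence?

s(k+1) = s(k)·.·s(k) — each term doubles the last with '.' between the halves.
Doubling 868.868.868.868 with '.' between the halves:

868.868.868.868.868.868.868.868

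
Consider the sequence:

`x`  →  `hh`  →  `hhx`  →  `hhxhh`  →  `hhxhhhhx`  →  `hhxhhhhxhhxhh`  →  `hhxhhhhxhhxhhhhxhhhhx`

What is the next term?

hhxhhhhxhhxhhhhxhhhhxhhxhhhhxhhxhh

This is a Fibonacci-style word recurrence s(k) = s(k−1)·s(k−2): e.g. hh·x = hhx.
The next term joins hhxhhhhxhhxhhhhxhhhhx and hhxhhhhxhhxhh.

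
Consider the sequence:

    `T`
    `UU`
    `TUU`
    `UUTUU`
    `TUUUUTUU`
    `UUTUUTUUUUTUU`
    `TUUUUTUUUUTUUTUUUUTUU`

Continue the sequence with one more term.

This is a Fibonacci-style word recurrence s(k) = s(k−2)·s(k−1): e.g. T·UU = TUU.
So term 8 is UUTUUTUUUUTUU·TUUUUTUUUUTUUTUUUUTUU.

UUTUUTUUUUTUUTUUUUTUUUUTUUTUUUUTUU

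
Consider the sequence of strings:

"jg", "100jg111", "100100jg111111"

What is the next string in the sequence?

Each term wraps the previous one in 100 on the left and 111 on the right.
So the next term is 100·100100jg111111·111.

100100100jg111111111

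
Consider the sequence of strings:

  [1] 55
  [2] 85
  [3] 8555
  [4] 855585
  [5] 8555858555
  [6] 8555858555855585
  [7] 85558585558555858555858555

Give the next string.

Each term (from the third on) is the previous term followed by the one before it: term 3 = 85·55 = 8555.
The next term joins 85558585558555858555858555 and 8555858555855585.

855585855585558585558585558555858555855585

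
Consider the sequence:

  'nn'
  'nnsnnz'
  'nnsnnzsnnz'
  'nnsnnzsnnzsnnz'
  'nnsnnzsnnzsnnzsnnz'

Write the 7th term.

nnsnnzsnnzsnnzsnnzsnnzsnnz

Every step adds snnz to the end: s(k+1) = s(k)·snnz.
From nnsnnzsnnzsnnzsnnz, 2 further steps: nnsnnzsnnzsnnzsnnz → nnsnnzsnnzsnnzsnnzsnnz → (answer).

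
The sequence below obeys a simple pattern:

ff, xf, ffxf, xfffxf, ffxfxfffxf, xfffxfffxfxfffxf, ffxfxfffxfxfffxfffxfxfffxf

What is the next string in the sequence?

xfffxfffxfxfffxfffxfxfffxfxfffxfffxfxfffxf

This is a Fibonacci-style word recurrence s(k) = s(k−2)·s(k−1): e.g. ff·xf = ffxf.
So term 8 is xfffxfffxfxfffxf·ffxfxfffxfxfffxfffxfxfffxf.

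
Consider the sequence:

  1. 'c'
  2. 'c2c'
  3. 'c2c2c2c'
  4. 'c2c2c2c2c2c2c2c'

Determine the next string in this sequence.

c2c2c2c2c2c2c2c2c2c2c2c2c2c2c2c

Each string is two copies of the previous one joined by '2'.
So the next term is two copies of c2c2c2c2c2c2c2c with '2' between the halves.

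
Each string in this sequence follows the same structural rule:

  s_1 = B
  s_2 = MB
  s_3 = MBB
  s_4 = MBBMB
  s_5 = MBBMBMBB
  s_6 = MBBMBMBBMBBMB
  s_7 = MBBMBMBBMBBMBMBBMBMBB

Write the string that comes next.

Each term (from the third on) is the previous term followed by the one before it: term 3 = MB·B = MBB.
The next term joins MBBMBMBBMBBMBMBBMBMBB and MBBMBMBBMBBMB.

MBBMBMBBMBBMBMBBMBMBBMBBMBMBBMBBMB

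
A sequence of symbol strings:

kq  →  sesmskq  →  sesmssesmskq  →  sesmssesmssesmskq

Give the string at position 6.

Every step adds sesms at the front: s(k+1) = sesms·s(k).
From sesmssesmssesmskq, 2 further steps: sesmssesmssesmskq → sesmssesmssesmssesmskq → (answer).

sesmssesmssesmssesmssesmskq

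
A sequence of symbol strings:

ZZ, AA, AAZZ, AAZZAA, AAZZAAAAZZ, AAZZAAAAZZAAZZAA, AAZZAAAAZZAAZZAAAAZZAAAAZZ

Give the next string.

This is a Fibonacci-style word recurrence s(k) = s(k−1)·s(k−2): e.g. AA·ZZ = AAZZ.
The next term joins AAZZAAAAZZAAZZAAAAZZAAAAZZ and AAZZAAAAZZAAZZAA.

AAZZAAAAZZAAZZAAAAZZAAAAZZAAZZAAAAZZAAZZAA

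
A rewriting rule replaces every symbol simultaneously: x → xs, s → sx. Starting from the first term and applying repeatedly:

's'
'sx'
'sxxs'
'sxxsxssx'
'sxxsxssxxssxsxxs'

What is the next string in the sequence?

Replace each of the 16 characters of sxxsxssxxssxsxxs in place — sx xs xs sx xs sx sx xs xs sx sx xs sx xs xs sx — and concatenate.

sxxsxssxxssxsxxsxssxsxxssxxsxssx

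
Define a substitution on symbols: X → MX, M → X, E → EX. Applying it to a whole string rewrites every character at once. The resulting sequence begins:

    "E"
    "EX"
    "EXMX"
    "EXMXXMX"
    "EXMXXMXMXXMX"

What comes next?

Expanding EXMXXMXMXXMX: E→EX, X→MX, M→X, X→MX, X→MX, M→X, X→MX, M→X, X→MX, X→MX, M→X, X→MX. Concatenated: EX MX X MX MX X MX X MX MX X MX.

EXMXXMXMXXMXXMXMXXMX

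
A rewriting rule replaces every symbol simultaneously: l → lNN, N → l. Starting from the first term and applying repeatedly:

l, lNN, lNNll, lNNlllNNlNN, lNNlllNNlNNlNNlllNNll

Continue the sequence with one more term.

Replace each of the 21 characters of lNNlllNNlNNlNNlllNNll in place — lNN l l lNN lNN lNN l l lNN l l lNN l l lNN lNN lNN l l lNN lNN — and concatenate.

lNNlllNNlNNlNNlllNNlllNNlllNNlNNlNNlllNNlNN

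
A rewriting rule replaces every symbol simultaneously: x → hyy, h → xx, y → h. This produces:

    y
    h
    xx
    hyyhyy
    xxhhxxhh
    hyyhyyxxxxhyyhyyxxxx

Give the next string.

Applying the rule to each of the 20 symbols of hyyhyyxxxxhyyhyyxxxx gives the pieces xx h h xx h h hyy hyy hyy hyy xx h h xx h h hyy hyy hyy hyy, which concatenate to the answer.

xxhhxxhhhyyhyyhyyhyyxxhhxxhhhyyhyyhyyhyy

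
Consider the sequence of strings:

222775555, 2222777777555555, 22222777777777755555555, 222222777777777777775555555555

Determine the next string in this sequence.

2222222777777777777777777555555555555

Term n consists of n+2 2's, followed by 4n-2 7's, followed by 2n+2 5's (n = 1, 2, …).
For the next term, n = 5, so the run lengths are 7, 18, 12.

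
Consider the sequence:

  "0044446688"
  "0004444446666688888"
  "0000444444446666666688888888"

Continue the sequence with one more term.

The n-th term is n+1 0's then 2n+2 4's then 3n-1 6's then 3n-1 8's (n = 1, 2, …).
Setting n = 4 gives 5, 10, 11, 11 characters in each block.

0000044444444446666666666688888888888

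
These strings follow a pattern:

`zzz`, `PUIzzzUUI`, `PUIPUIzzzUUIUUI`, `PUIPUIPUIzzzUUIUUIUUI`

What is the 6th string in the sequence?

s(k+1) = PUI·s(k)·UUI, so each term gains PUI as a prefix and UUI as a suffix.
From PUIPUIPUIzzzUUIUUIUUI, 2 further steps: PUIPUIPUIzzzUUIUUIUUI → PUIPUIPUIPUIzzzUUIUUIUUIUUI → (answer).

PUIPUIPUIPUIPUIzzzUUIUUIUUIUUIUUI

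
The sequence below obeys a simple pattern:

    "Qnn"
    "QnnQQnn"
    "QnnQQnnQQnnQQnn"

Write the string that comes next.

Each string is two copies of the previous one joined by 'Q'.
Doubling QnnQQnnQQnnQQnn with 'Q' between the halves:

QnnQQnnQQnnQQnnQQnnQQnnQQnnQQnn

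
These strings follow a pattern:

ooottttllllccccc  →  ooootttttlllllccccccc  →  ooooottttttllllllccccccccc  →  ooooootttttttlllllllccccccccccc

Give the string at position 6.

Each string has the form o^{n} t^{n+1} l^{n+1} c^{2n-1}, where the shown terms are n = 3, 4, 5, 6.
Setting n = 8 gives 8, 9, 9, 15 characters in each block.

ooooooootttttttttlllllllllccccccccccccccc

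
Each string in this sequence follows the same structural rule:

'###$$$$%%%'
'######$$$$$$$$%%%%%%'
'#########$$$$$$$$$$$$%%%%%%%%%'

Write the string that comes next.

Term n consists of 3n #'s, followed by 4n $'s, followed by 3n %'s (n = 1, 2, …).
For the next term, n = 4, so the run lengths are 12, 16, 12.

############$$$$$$$$$$$$$$$$%%%%%%%%%%%%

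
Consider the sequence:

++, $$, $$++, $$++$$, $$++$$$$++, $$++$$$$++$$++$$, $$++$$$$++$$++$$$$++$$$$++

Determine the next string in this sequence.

$$++$$$$++$$++$$$$++$$$$++$$++$$$$++$$++$$

This is a Fibonacci-style word recurrence s(k) = s(k−1)·s(k−2): e.g. $$·++ = $$++.
Continuing: $$++$$$$++$$++$$$$++$$$$++ · $$++$$$$++$$++$$ gives term 8.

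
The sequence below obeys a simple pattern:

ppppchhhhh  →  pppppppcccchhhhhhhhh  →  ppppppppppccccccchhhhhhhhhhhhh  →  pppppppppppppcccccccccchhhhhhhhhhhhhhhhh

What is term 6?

Each string has the form p^{3n+1} c^{3n-2} h^{4n+1} (n = 1, 2, …).
At n = 6 the blocks have lengths 19, 16, 25.

pppppppppppppppppppcccccccccccccccchhhhhhhhhhhhhhhhhhhhhhhhh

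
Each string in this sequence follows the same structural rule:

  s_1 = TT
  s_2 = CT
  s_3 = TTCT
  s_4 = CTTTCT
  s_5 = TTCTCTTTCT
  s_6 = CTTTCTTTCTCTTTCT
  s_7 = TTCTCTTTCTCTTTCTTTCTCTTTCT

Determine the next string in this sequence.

CTTTCTTTCTCTTTCTTTCTCTTTCTCTTTCTTTCTCTTTCT

This is a Fibonacci-style word recurrence s(k) = s(k−2)·s(k−1): e.g. TT·CT = TTCT.
So term 8 is CTTTCTTTCTCTTTCT·TTCTCTTTCTCTTTCTTTCTCTTTCT.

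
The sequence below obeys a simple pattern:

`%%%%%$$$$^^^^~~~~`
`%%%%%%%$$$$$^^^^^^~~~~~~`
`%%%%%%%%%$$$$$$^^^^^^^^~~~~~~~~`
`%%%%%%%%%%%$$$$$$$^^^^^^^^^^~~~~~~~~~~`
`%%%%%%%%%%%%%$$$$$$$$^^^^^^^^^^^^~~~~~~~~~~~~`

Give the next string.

%%%%%%%%%%%%%%%$$$$$$$$$^^^^^^^^^^^^^^~~~~~~~~~~~~~~

Reading off run lengths: % runs 5, 7, 9, 11, 13; $ runs 4, 5, 6, 7, 8; ^ runs 4, 6, 8, 10, 12; ~ runs 4, 6, 8, 10, 12 — each is linear in n, where the shown terms are n = 2, 3, 4, 5, 6.
Setting n = 7 gives 15, 9, 14, 14 characters in each block.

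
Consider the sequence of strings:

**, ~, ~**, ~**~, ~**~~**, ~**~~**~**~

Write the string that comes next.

~**~~**~**~~**~~**

Each term (from the third on) is the previous term followed by the one before it: term 3 = ~·** = ~**.
So term 7 is ~**~~**~**~·~**~~**.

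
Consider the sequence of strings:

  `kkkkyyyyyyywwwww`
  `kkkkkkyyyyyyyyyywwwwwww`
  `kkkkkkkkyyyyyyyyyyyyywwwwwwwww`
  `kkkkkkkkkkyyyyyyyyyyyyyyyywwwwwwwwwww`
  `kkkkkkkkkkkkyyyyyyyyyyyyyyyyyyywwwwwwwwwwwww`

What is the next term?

Each string has the form k^{2n} y^{3n+1} w^{2n+1}, where the shown terms are n = 2, 3, 4, 5, 6.
For the next term, n = 7, so the run lengths are 14, 22, 15.

kkkkkkkkkkkkkkyyyyyyyyyyyyyyyyyyyyyywwwwwwwwwwwwwww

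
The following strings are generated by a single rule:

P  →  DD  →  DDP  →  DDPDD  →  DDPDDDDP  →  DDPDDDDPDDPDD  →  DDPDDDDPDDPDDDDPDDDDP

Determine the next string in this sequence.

DDPDDDDPDDPDDDDPDDDDPDDPDDDDPDDPDD

From term 3 onward, concatenate the last term with the second-to-last: DD·P = DDP, DDP·DD = DDPDD, …
So term 8 is DDPDDDDPDDPDDDDPDDDDP·DDPDDDDPDDPDD.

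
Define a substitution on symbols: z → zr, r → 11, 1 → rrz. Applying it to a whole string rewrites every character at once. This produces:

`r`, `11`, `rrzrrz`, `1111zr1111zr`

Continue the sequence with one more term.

rrzrrzrrzrrzzr11rrzrrzrrzrrzzr11

Rewriting each symbol of 1111zr1111zr: 1→rrz, 1→rrz, 1→rrz, 1→rrz, z→zr, r→11, 1→rrz, 1→rrz, 1→rrz, 1→rrz, z→zr, r→11, which concatenates to rrz rrz rrz rrz zr 11 rrz rrz rrz rrz zr 11.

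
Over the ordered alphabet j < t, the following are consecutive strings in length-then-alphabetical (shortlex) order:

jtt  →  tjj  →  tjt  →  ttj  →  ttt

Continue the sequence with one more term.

jjjj

After ttt the length-3 strings are exhausted; the first length-4 string is 4 copies of j.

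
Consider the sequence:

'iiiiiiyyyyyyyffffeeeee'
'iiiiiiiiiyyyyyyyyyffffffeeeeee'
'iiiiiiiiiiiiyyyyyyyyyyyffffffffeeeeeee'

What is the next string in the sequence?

iiiiiiiiiiiiiiiyyyyyyyyyyyyyffffffffffeeeeeeee

Term n consists of 3n i's, followed by 2n+3 y's, followed by 2n f's, followed by n+3 e's, where the shown terms are n = 2, 3, 4.
For the next term, n = 5, so the run lengths are 15, 13, 10, 8.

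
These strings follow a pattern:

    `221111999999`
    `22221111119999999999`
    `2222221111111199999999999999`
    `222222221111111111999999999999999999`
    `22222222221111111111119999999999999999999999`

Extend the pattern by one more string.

2222222222221111111111111199999999999999999999999999

Each string has the form 2^{2n-2} 1^{2n} 9^{4n-2}, where the shown terms are n = 2, 3, 4, 5, 6.
At n = 7 the blocks have lengths 12, 14, 26.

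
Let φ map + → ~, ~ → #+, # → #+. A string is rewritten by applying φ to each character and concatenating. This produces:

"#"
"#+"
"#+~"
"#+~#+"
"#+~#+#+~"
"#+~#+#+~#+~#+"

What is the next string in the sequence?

φ(#+~#+#+~#+~#+) expands symbol-by-symbol to #+ ~ #+ #+ ~ #+ ~ #+ #+ ~ #+ #+ ~; joining the 13 pieces gives the next term.

#+~#+#+~#+~#+#+~#+#+~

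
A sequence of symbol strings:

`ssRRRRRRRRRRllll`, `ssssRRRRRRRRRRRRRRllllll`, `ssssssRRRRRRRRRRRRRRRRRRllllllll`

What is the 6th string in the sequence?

ssssssssssssRRRRRRRRRRRRRRRRRRRRRRRRRRRRRRllllllllllllll

Reading off run lengths: s runs 2, 4, 6; R runs 10, 14, 18; l runs 4, 6, 8 — each is linear in n, where the shown terms are n = 2, 3, 4.
At n = 7 the blocks have lengths 12, 30, 14.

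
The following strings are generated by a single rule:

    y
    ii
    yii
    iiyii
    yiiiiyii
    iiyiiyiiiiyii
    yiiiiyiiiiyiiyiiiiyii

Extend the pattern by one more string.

From term 3 onward, concatenate the second-to-last term with the last: y·ii = yii, ii·yii = iiyii, …
Continuing: iiyiiyiiiiyii · yiiiiyiiiiyiiyiiiiyii gives term 8.

iiyiiyiiiiyiiyiiiiyiiiiyiiyiiiiyii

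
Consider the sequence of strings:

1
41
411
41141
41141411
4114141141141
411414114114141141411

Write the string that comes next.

Each term (from the third on) is the previous term followed by the one before it: term 3 = 41·1 = 411.
So term 8 is 411414114114141141411·4114141141141.

4114141141141411414114114141141141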